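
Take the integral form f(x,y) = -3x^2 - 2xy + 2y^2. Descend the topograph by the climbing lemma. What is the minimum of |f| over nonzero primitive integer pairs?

descent: ρ → (2,2,-3)  [lands on river]
river: ρ → (-3,4,1)
river: ρ → (1,4,-3)
river: ρ → (-3,2,2)
closes: descent 1, river 4
min |a| on river = 1

1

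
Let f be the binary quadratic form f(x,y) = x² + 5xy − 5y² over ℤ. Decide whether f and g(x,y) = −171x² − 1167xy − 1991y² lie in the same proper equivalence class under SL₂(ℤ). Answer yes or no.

D₁ = 45, D₂ = 45
river cycle of f (length 2): (-5, 5, 1), (1, 5, -5)
river cycle of g (length 2): (-5, 5, 1), (1, 5, -5)
cycles coincide ⇒ equivalent

yes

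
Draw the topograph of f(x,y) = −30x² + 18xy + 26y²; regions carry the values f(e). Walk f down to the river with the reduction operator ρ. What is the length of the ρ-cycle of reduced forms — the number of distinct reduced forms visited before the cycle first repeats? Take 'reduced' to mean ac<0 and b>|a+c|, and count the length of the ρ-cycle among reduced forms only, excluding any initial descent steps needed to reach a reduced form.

D = 3444, ⌊√D⌋ = 58
river: ρ → (26,34,-22)
river: ρ → (-22,54,6)
river: ρ → (6,54,-22)
river: ρ → (-22,34,26)
river: ρ → (26,18,-30)
river: ρ → (-30,42,14)
river: ρ → (14,42,-30)
river: ρ → (-30,18,26)
ρ-cycle length = 8 (tail of 0 descent steps not counted)

8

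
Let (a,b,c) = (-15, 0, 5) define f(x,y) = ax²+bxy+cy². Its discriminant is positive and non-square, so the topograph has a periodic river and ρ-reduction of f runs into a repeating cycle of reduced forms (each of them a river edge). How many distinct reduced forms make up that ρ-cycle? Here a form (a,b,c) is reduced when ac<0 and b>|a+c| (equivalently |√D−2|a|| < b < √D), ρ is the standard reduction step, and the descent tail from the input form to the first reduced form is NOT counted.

D = 300, ⌊√D⌋ = 17
descent: ρ → (5,10,-10)  [lands on river]
river: ρ → (-10,10,5)
ρ-cycle length = 2 (tail of 1 descent step not counted)

2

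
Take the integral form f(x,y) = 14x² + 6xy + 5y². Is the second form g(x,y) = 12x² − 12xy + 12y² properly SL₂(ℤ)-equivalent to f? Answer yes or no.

D₁ = -244, D₂ = -432
discriminants differ ⇒ not SL₂(ℤ)-equivalent

no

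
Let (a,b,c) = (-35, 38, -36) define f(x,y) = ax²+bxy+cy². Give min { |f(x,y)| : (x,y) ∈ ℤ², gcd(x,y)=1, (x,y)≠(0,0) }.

translate: b→32 (≡-38 mod 70), so (35,-38,36)→(35,32,33)
flip: (35,32,33)→(33,-32,35)
reduced (well bottom): (33,-32,35) with a≤c, −a<b≤a
well minimum |f| = |-33| = 33 (negative-definite)

33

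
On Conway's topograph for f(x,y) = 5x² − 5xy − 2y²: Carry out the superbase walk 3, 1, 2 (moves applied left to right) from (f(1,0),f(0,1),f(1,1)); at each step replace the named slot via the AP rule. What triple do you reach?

start (5,-2,-2) = (f(1,0),f(0,1),f(1,1))
replace slot 3: 2·(5+(-2)) − (-2) = 8 → (5,-2,8)
replace slot 1: 2·((-2)+8) − 5 = 7 → (7,-2,8)
replace slot 2: 2·(7+8) − (-2) = 32 → (7,32,8)

7,32,8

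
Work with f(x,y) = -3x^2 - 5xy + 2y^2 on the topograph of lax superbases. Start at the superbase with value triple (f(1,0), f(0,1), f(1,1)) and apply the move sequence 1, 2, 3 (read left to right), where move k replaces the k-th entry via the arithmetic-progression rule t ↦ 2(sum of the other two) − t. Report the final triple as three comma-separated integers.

start (-3,2,-6) = (f(1,0),f(0,1),f(1,1))
replace slot 1: 2·(2+(-6)) − (-3) = -5 → (-5,2,-6)
replace slot 2: 2·((-5)+(-6)) − 2 = -24 → (-5,-24,-6)
replace slot 3: 2·((-5)+(-24)) − (-6) = -52 → (-5,-24,-52)

-5,-24,-52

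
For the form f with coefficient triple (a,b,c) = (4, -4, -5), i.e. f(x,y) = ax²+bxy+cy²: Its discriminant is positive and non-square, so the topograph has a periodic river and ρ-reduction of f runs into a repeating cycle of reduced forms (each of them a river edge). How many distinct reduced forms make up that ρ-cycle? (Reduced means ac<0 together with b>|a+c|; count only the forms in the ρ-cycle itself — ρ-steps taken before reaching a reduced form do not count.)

D = 96, ⌊√D⌋ = 9
descent: ρ → (-5,4,4)  [lands on river]
river: ρ → (4,4,-5)
river: ρ → (-5,6,3)
river: ρ → (3,6,-5)
ρ-cycle length = 4 (tail of 1 descent step not counted)

4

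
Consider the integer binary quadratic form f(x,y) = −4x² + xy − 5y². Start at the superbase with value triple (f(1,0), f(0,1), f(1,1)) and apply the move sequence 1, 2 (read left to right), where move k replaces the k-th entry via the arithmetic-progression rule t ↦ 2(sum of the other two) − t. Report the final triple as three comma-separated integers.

start (-4,-5,-8) = (f(1,0),f(0,1),f(1,1))
replace slot 1: 2·((-5)+(-8)) − (-4) = -22 → (-22,-5,-8)
replace slot 2: 2·((-22)+(-8)) − (-5) = -55 → (-22,-55,-8)

-22,-55,-8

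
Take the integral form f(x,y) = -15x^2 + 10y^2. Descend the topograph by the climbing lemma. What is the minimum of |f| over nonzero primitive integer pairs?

descent: ρ → (10,20,-5)  [lands on river]
river: ρ → (-5,20,10)
closes: descent 1, river 2
min |a| on river = 5

5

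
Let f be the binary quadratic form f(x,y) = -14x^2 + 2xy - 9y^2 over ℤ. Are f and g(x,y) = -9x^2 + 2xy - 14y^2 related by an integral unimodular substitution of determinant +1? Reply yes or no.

D₁ = -500, D₂ = -500
f is negative-definite; reduce −f:
−f: flip: (14,-2,9)→(9,2,14)
−f: reduced (well bottom): (9,2,14) with a≤c, −a<b≤a
flip sign back: reduced form of f is (-9,-2,-14)
g is negative-definite; reduce −g:
−g: reduced (well bottom): (9,-2,14) with a≤c, −a<b≤a
flip sign back: reduced form of g is (-9,2,-14)
reduced forms (-9, -2, -14) vs (-9, 2, -14) ⇒ inequivalent

no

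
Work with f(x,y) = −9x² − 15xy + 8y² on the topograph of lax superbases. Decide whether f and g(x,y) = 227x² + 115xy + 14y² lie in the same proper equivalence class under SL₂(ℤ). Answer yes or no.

D₁ = 513, D₂ = 513
river cycle of f (length 16): (8, 15, -9), (-9, 21, 2), (2, 19, -19), (-19, 19, 2), (2, 21, -9), (-9, 15, 8), (8, 17, -7), (-7, 11, 14), (14, 17, -4), (-4, 15, 18), … (6 more)
river cycle of g (length 16): (-9, 21, 2), (2, 19, -19), (-19, 19, 2), (2, 21, -9), (-9, 15, 8), (8, 17, -7), (-7, 11, 14), (14, 17, -4), (-4, 15, 18), (18, 21, -1), … (6 more)
cycles coincide ⇒ equivalent

yes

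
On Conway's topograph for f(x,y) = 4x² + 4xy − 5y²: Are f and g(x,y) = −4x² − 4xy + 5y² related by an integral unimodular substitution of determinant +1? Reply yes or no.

D₁ = 96, D₂ = 96
river cycle of f (length 4): (-5, 6, 3), (3, 6, -5), (-5, 4, 4), (4, 4, -5)
river cycle of g (length 4): (5, 4, -4), (-4, 4, 5), (5, 6, -3), (-3, 6, 5)
cycles differ ⇒ inequivalent

no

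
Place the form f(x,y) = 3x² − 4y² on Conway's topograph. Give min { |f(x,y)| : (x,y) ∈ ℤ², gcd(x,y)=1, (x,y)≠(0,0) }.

descent: ρ → (-4,0,3)
descent: ρ → (3,6,-1)  [lands on river]
river: ρ → (-1,6,3)
closes: descent 2, river 2
min |a| on river = 1

1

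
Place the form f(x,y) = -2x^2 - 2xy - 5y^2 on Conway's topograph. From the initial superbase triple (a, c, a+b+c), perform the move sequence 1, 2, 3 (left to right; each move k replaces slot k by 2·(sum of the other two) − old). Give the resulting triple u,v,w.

start (-2,-5,-9) = (f(1,0),f(0,1),f(1,1))
replace slot 1: 2·((-5)+(-9)) − (-2) = -26 → (-26,-5,-9)
replace slot 2: 2·((-26)+(-9)) − (-5) = -65 → (-26,-65,-9)
replace slot 3: 2·((-26)+(-65)) − (-9) = -173 → (-26,-65,-173)

-26,-65,-173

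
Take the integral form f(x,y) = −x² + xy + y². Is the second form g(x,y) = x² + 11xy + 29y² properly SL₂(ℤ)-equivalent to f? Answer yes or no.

D₁ = 5, D₂ = 5
river cycle of f (length 2): (1, 1, -1), (-1, 1, 1)
river cycle of g (length 2): (1, 1, -1), (-1, 1, 1)
cycles coincide ⇒ equivalent

yes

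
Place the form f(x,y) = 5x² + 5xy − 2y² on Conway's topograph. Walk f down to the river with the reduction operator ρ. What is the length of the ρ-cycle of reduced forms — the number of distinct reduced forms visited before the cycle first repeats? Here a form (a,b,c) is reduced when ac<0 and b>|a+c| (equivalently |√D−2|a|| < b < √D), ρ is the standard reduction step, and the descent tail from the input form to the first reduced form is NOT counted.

D = 65, ⌊√D⌋ = 8
river: ρ → (-2,7,2)
river: ρ → (2,5,-5)
river: ρ → (-5,5,2)
river: ρ → (2,7,-2)
river: ρ → (-2,5,5)
river: ρ → (5,5,-2)
ρ-cycle length = 6 (tail of 0 descent steps not counted)

6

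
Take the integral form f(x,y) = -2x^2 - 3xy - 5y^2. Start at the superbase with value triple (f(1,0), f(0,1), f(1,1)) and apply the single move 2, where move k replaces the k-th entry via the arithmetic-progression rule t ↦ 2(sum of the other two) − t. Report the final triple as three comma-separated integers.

start (-2,-5,-10) = (f(1,0),f(0,1),f(1,1))
replace slot 2: 2·((-2)+(-10)) − (-5) = -19 → (-2,-19,-10)

-2,-19,-10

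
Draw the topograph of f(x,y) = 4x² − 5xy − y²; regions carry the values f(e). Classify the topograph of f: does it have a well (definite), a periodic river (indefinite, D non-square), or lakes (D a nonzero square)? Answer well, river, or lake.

D = b²−4ac = (-5)² − 4·4·(-1) = 41
D > 0 non-square ⇒ indefinite ⇒ periodic river

river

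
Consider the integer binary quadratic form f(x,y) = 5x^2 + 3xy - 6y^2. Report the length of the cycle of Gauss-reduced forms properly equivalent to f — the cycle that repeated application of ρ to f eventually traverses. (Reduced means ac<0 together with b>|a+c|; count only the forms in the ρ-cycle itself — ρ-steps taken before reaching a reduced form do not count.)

D = 129, ⌊√D⌋ = 11
river: ρ → (-6,9,2)
river: ρ → (2,11,-1)
river: ρ → (-1,11,2)
river: ρ → (2,9,-6)
river: ρ → (-6,3,5)
river: ρ → (5,7,-4)
river: ρ → (-4,9,3)
river: ρ → (3,9,-4)
river: ρ → (-4,7,5)
river: ρ → (5,3,-6)
ρ-cycle length = 10 (tail of 0 descent steps not counted)

10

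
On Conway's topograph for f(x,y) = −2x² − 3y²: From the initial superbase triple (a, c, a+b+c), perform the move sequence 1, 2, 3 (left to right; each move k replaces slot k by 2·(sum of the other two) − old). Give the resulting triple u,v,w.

start (-2,-3,-5) = (f(1,0),f(0,1),f(1,1))
replace slot 1: 2·((-3)+(-5)) − (-2) = -14 → (-14,-3,-5)
replace slot 2: 2·((-14)+(-5)) − (-3) = -35 → (-14,-35,-5)
replace slot 3: 2·((-14)+(-35)) − (-5) = -93 → (-14,-35,-93)

-14,-35,-93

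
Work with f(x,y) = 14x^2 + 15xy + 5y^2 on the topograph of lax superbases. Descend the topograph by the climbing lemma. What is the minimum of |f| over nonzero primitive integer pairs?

translate: b→-13 (≡15 mod 28), so (14,15,5)→(14,-13,4)
flip: (14,-13,4)→(4,13,14)
translate: b→-3 (≡13 mod 8), so (4,13,14)→(4,-3,4)
flip: (4,-3,4)→(4,3,4)
reduced (well bottom): (4,3,4) with a≤c, −a<b≤a
well minimum = a = 4

4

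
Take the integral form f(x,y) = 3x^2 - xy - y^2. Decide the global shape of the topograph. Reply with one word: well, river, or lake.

D = b²−4ac = (-1)² − 4·3·(-1) = 13
D > 0 non-square ⇒ indefinite ⇒ periodic river

river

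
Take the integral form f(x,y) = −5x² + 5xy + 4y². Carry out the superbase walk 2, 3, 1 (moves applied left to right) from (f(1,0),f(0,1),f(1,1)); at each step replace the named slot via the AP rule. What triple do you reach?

start (-5,4,4) = (f(1,0),f(0,1),f(1,1))
replace slot 2: 2·((-5)+4) − 4 = -6 → (-5,-6,4)
replace slot 3: 2·((-5)+(-6)) − 4 = -26 → (-5,-6,-26)
replace slot 1: 2·((-6)+(-26)) − (-5) = -59 → (-59,-6,-26)

-59,-6,-26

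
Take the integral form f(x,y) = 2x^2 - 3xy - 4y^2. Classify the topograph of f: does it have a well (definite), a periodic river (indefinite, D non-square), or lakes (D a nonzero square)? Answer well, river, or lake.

D = b²−4ac = (-3)² − 4·2·(-4) = 41
D > 0 non-square ⇒ indefinite ⇒ periodic river

river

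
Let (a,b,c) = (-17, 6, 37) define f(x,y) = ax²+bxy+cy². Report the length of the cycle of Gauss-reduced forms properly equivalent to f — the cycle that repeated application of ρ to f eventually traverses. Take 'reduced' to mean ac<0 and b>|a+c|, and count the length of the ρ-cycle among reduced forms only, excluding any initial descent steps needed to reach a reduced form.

D = 2552, ⌊√D⌋ = 50
descent: ρ → (37,-6,-17)
descent: ρ → (-17,40,14)  [lands on river]
river: ρ → (14,44,-11)
river: ρ → (-11,44,14)
river: ρ → (14,40,-17)
river: ρ → (-17,28,26)
river: ρ → (26,24,-19)
river: ρ → (-19,14,31)
river: ρ → (31,48,-2)
river: ρ → (-2,48,31)
river: ρ → (31,14,-19)
river: ρ → (-19,24,26)
river: ρ → (26,28,-17)
ρ-cycle length = 12 (tail of 2 descent steps not counted)

12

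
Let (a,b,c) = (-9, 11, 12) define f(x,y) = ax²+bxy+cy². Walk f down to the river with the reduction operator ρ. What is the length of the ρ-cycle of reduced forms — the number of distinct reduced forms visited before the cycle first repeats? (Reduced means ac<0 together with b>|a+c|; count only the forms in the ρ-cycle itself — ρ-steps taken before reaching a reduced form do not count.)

D = 553, ⌊√D⌋ = 23
river: ρ → (12,13,-8)
river: ρ → (-8,19,6)
river: ρ → (6,17,-11)
river: ρ → (-11,5,12)
river: ρ → (12,19,-4)
river: ρ → (-4,21,7)
river: ρ → (7,21,-4)
river: ρ → (-4,19,12)
river: ρ → (12,5,-11)
river: ρ → (-11,17,6)
river: ρ → (6,19,-8)
river: ρ → (-8,13,12)
river: ρ → (12,11,-9)
river: ρ → (-9,7,14)
river: ρ → (14,21,-2)
river: ρ → (-2,23,3)
river: ρ → (3,19,-16)
river: ρ → (-16,13,6)
river: ρ → (6,23,-1)
river: ρ → (-1,23,6)
river: ρ → (6,13,-16)
river: ρ → (-16,19,3)
river: ρ → (3,23,-2)
river: ρ → (-2,21,14)
river: ρ → (14,7,-9)
river: ρ → (-9,11,12)
ρ-cycle length = 26 (tail of 0 descent steps not counted)

26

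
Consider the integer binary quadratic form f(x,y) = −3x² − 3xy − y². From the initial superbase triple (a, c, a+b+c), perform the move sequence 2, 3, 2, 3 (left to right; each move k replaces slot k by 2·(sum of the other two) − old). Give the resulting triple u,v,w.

start (-3,-1,-7) = (f(1,0),f(0,1),f(1,1))
replace slot 2: 2·((-3)+(-7)) − (-1) = -19 → (-3,-19,-7)
replace slot 3: 2·((-3)+(-19)) − (-7) = -37 → (-3,-19,-37)
replace slot 2: 2·((-3)+(-37)) − (-19) = -61 → (-3,-61,-37)
replace slot 3: 2·((-3)+(-61)) − (-37) = -91 → (-3,-61,-91)

-3,-61,-91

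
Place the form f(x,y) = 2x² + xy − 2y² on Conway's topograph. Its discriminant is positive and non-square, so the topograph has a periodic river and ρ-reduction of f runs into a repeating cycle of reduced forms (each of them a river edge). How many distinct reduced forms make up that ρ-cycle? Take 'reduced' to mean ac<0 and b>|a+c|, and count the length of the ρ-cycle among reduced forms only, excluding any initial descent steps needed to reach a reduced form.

D = 17, ⌊√D⌋ = 4
river: ρ → (-2,3,1)
river: ρ → (1,3,-2)
river: ρ → (-2,1,2)
river: ρ → (2,3,-1)
river: ρ → (-1,3,2)
river: ρ → (2,1,-2)
ρ-cycle length = 6 (tail of 0 descent steps not counted)

6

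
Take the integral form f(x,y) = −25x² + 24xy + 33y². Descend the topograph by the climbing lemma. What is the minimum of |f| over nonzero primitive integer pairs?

river: ρ → (33,42,-16)
river: ρ → (-16,54,15)
river: ρ → (15,36,-43)
river: ρ → (-43,50,8)
river: ρ → (8,62,-1)
river: ρ → (-1,62,8)
river: ρ → (8,50,-43)
river: ρ → (-43,36,15)
river: ρ → (15,54,-16)
river: ρ → (-16,42,33)
river: ρ → (33,24,-25)
river: ρ → (-25,26,32)
river: ρ → (32,38,-19)
river: ρ → (-19,38,32)
river: ρ → (32,26,-25)
river: ρ → (-25,24,33)
closes: descent 0, river 16
min |a| on river = 1

1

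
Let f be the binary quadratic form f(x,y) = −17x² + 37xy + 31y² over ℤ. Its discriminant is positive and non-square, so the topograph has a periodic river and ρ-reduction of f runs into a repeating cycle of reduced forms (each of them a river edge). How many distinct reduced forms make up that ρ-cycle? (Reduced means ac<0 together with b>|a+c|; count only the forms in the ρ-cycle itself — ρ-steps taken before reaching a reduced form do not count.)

D = 3477, ⌊√D⌋ = 58
river: ρ → (31,25,-23)
river: ρ → (-23,21,33)
river: ρ → (33,45,-11)
river: ρ → (-11,43,37)
river: ρ → (37,31,-17)
river: ρ → (-17,37,31)
ρ-cycle length = 6 (tail of 0 descent steps not counted)

6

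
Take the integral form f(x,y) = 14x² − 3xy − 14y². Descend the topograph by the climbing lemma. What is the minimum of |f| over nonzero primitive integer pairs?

descent: ρ → (-14,3,14)  [lands on river]
river: ρ → (14,25,-3)
river: ρ → (-3,23,22)
river: ρ → (22,21,-4)
river: ρ → (-4,27,4)
river: ρ → (4,21,-22)
river: ρ → (-22,23,3)
river: ρ → (3,25,-14)
closes: descent 1, river 8
min |a| on river = 3

3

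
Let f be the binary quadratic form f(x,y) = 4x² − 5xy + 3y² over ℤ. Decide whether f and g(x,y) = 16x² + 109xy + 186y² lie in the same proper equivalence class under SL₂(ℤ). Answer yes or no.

D₁ = -23, D₂ = -23
f: translate: b→3 (≡-5 mod 8), so (4,-5,3)→(4,3,2)
f: flip: (4,3,2)→(2,-3,4)
f: translate: b→1 (≡-3 mod 4), so (2,-3,4)→(2,1,3)
f: reduced (well bottom): (2,1,3) with a≤c, −a<b≤a
g: translate: b→13 (≡109 mod 32), so (16,109,186)→(16,13,3)
g: flip: (16,13,3)→(3,-13,16)
g: translate: b→-1 (≡-13 mod 6), so (3,-13,16)→(3,-1,2)
g: flip: (3,-1,2)→(2,1,3)
g: reduced (well bottom): (2,1,3) with a≤c, −a<b≤a
reduced forms (2, 1, 3) vs (2, 1, 3) ⇒ equivalent

yes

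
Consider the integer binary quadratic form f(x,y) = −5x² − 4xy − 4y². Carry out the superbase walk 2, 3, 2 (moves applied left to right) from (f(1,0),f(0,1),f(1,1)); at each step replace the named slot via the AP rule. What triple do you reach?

start (-5,-4,-13) = (f(1,0),f(0,1),f(1,1))
replace slot 2: 2·((-5)+(-13)) − (-4) = -32 → (-5,-32,-13)
replace slot 3: 2·((-5)+(-32)) − (-13) = -61 → (-5,-32,-61)
replace slot 2: 2·((-5)+(-61)) − (-32) = -100 → (-5,-100,-61)

-5,-100,-61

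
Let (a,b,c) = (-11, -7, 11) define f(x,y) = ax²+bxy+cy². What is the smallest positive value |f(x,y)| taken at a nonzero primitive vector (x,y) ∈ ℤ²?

descent: ρ → (11,7,-11)  [lands on river]
river: ρ → (-11,15,7)
river: ρ → (7,13,-13)
river: ρ → (-13,13,7)
river: ρ → (7,15,-11)
river: ρ → (-11,7,11)
river: ρ → (11,15,-7)
river: ρ → (-7,13,13)
river: ρ → (13,13,-7)
river: ρ → (-7,15,11)
closes: descent 1, river 10
min |a| on river = 7

7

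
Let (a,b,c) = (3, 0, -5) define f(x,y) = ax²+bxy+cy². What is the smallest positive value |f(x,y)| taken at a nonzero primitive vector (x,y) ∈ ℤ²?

descent: ρ → (-5,0,3)
descent: ρ → (3,6,-2)  [lands on river]
river: ρ → (-2,6,3)
closes: descent 2, river 2
min |a| on river = 2

2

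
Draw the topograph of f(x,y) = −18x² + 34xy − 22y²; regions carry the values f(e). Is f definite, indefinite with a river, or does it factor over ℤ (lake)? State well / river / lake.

D = b²−4ac = 34² − 4·(-18)·(-22) = -428
D < 0 ⇒ definite ⇒ every region one sign ⇒ single well

well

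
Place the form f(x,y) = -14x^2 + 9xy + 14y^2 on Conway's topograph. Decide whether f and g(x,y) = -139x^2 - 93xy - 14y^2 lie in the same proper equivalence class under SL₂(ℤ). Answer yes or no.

D₁ = 865, D₂ = 865
river cycle of f (length 42): (14, 19, -9), (-9, 17, 16), (16, 15, -10), (-10, 25, 6), (6, 23, -14), (-14, 5, 15), (15, 25, -4), (-4, 23, 21), (21, 19, -6), (-6, 29, 1), … (32 more)
river cycle of g (length 42): (-14, 9, 14), (14, 19, -9), (-9, 17, 16), (16, 15, -10), (-10, 25, 6), (6, 23, -14), (-14, 5, 15), (15, 25, -4), (-4, 23, 21), (21, 19, -6), … (32 more)
cycles coincide ⇒ equivalent

yes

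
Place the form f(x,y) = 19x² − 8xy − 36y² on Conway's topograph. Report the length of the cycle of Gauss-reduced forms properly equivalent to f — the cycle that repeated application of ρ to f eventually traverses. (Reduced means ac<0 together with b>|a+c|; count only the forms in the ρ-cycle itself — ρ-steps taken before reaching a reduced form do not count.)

D = 2800, ⌊√D⌋ = 52
descent: ρ → (-36,8,19)
descent: ρ → (19,30,-25)  [lands on river]
river: ρ → (-25,20,24)
river: ρ → (24,28,-21)
river: ρ → (-21,14,31)
river: ρ → (31,48,-4)
river: ρ → (-4,48,31)
river: ρ → (31,14,-21)
river: ρ → (-21,28,24)
river: ρ → (24,20,-25)
river: ρ → (-25,30,19)
river: ρ → (19,46,-9)
river: ρ → (-9,44,24)
river: ρ → (24,52,-1)
river: ρ → (-1,52,24)
river: ρ → (24,44,-9)
river: ρ → (-9,46,19)
ρ-cycle length = 16 (tail of 2 descent steps not counted)

16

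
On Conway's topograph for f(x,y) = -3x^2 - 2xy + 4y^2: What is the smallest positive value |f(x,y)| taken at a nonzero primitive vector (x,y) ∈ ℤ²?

descent: ρ → (4,2,-3)  [lands on river]
river: ρ → (-3,4,3)
river: ρ → (3,2,-4)
river: ρ → (-4,6,1)
river: ρ → (1,6,-4)
river: ρ → (-4,2,3)
river: ρ → (3,4,-3)
river: ρ → (-3,2,4)
river: ρ → (4,6,-1)
river: ρ → (-1,6,4)
closes: descent 1, river 10
min |a| on river = 1

1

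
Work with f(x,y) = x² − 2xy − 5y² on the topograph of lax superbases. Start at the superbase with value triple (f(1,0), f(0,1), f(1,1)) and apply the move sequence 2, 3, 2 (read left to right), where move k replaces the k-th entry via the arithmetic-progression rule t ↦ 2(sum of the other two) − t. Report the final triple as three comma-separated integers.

start (1,-5,-6) = (f(1,0),f(0,1),f(1,1))
replace slot 2: 2·(1+(-6)) − (-5) = -5 → (1,-5,-6)
replace slot 3: 2·(1+(-5)) − (-6) = -2 → (1,-5,-2)
replace slot 2: 2·(1+(-2)) − (-5) = 3 → (1,3,-2)

1,3,-2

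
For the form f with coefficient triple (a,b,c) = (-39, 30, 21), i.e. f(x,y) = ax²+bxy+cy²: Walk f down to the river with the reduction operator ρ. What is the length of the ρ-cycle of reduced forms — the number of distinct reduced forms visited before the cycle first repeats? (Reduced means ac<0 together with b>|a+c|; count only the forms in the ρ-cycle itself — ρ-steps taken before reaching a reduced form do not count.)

D = 4176, ⌊√D⌋ = 64
river: ρ → (21,54,-15)
river: ρ → (-15,36,48)
river: ρ → (48,60,-3)
river: ρ → (-3,60,48)
river: ρ → (48,36,-15)
river: ρ → (-15,54,21)
river: ρ → (21,30,-39)
river: ρ → (-39,48,12)
river: ρ → (12,48,-39)
river: ρ → (-39,30,21)
ρ-cycle length = 10 (tail of 0 descent steps not counted)

10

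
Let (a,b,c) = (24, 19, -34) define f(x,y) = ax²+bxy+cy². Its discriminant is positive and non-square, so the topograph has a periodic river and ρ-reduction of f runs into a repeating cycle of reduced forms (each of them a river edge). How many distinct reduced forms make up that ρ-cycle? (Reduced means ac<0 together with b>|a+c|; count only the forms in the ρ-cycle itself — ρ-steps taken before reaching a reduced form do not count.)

D = 3625, ⌊√D⌋ = 60
river: ρ → (-34,49,9)
river: ρ → (9,59,-4)
river: ρ → (-4,53,51)
river: ρ → (51,49,-6)
river: ρ → (-6,59,6)
river: ρ → (6,49,-51)
river: ρ → (-51,53,4)
river: ρ → (4,59,-9)
river: ρ → (-9,49,34)
river: ρ → (34,19,-24)
river: ρ → (-24,29,29)
river: ρ → (29,29,-24)
river: ρ → (-24,19,34)
river: ρ → (34,49,-9)
river: ρ → (-9,59,4)
river: ρ → (4,53,-51)
river: ρ → (-51,49,6)
river: ρ → (6,59,-6)
river: ρ → (-6,49,51)
river: ρ → (51,53,-4)
river: ρ → (-4,59,9)
river: ρ → (9,49,-34)
river: ρ → (-34,19,24)
river: ρ → (24,29,-29)
river: ρ → (-29,29,24)
river: ρ → (24,19,-34)
ρ-cycle length = 26 (tail of 0 descent steps not counted)

26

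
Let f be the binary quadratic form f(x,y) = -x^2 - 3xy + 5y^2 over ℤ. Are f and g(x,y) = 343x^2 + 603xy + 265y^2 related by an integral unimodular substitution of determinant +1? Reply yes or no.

D₁ = 29, D₂ = 29
river cycle of f (length 2): (-1, 5, 1), (1, 5, -1)
river cycle of g (length 2): (-1, 5, 1), (1, 5, -1)
cycles coincide ⇒ equivalent

yes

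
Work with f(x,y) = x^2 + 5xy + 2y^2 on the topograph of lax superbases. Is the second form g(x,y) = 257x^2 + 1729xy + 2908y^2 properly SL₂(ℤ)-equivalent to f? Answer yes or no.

D₁ = 17, D₂ = 17
river cycle of f (length 6): (2, 3, -1), (-1, 3, 2), (2, 1, -2), (-2, 3, 1), (1, 3, -2), (-2, 1, 2)
river cycle of g (length 6): (2, 3, -1), (-1, 3, 2), (2, 1, -2), (-2, 3, 1), (1, 3, -2), (-2, 1, 2)
cycles coincide ⇒ equivalent

yes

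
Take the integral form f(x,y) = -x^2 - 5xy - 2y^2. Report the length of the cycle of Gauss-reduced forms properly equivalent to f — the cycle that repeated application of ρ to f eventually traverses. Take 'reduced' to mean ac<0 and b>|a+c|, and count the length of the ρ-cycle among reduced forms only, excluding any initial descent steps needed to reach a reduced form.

D = 17, ⌊√D⌋ = 4
descent: ρ → (-2,1,2)  [lands on river]
river: ρ → (2,3,-1)
river: ρ → (-1,3,2)
river: ρ → (2,1,-2)
river: ρ → (-2,3,1)
river: ρ → (1,3,-2)
ρ-cycle length = 6 (tail of 1 descent step not counted)

6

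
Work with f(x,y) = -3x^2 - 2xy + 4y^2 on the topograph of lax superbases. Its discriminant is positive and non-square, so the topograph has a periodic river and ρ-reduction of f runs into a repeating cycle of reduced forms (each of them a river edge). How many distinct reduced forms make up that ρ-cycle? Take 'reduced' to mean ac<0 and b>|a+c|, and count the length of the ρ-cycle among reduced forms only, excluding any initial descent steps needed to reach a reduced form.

D = 52, ⌊√D⌋ = 7
descent: ρ → (4,2,-3)  [lands on river]
river: ρ → (-3,4,3)
river: ρ → (3,2,-4)
river: ρ → (-4,6,1)
river: ρ → (1,6,-4)
river: ρ → (-4,2,3)
river: ρ → (3,4,-3)
river: ρ → (-3,2,4)
river: ρ → (4,6,-1)
river: ρ → (-1,6,4)
ρ-cycle length = 10 (tail of 1 descent step not counted)

10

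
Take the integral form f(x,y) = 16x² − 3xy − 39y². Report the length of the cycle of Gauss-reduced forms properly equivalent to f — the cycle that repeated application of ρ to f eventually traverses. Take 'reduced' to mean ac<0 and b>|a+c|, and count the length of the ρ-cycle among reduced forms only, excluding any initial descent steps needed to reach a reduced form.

D = 2505, ⌊√D⌋ = 50
descent: ρ → (-39,3,16)
descent: ρ → (16,29,-26)  [lands on river]
river: ρ → (-26,23,19)
river: ρ → (19,15,-30)
river: ρ → (-30,45,4)
river: ρ → (4,43,-41)
river: ρ → (-41,39,6)
river: ρ → (6,45,-20)
river: ρ → (-20,35,16)
ρ-cycle length = 8 (tail of 2 descent steps not counted)

8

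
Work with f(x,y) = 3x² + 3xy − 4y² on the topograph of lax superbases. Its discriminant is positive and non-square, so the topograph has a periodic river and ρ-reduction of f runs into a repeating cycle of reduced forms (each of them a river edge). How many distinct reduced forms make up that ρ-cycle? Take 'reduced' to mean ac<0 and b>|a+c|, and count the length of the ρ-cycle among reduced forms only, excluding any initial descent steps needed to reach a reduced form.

D = 57, ⌊√D⌋ = 7
river: ρ → (-4,5,2)
river: ρ → (2,7,-1)
river: ρ → (-1,7,2)
river: ρ → (2,5,-4)
river: ρ → (-4,3,3)
river: ρ → (3,3,-4)
ρ-cycle length = 6 (tail of 0 descent steps not counted)

6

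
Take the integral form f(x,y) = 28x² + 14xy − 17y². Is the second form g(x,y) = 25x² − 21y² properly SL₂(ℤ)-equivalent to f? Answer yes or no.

D₁ = 2100, D₂ = 2100
river cycle of f (length 10): (-17, 20, 25), (25, 30, -12), (-12, 42, 7), (7, 42, -12), (-12, 30, 25), (25, 20, -17), (-17, 14, 28), (28, 42, -3), (-3, 42, 28), (28, 14, -17)
river cycle of g (length 6): (-21, 42, 4), (4, 38, -41), (-41, 44, 1), (1, 44, -41), (-41, 38, 4), (4, 42, -21)
cycles differ ⇒ inequivalent

no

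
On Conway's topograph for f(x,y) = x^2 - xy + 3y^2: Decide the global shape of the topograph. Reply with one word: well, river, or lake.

D = b²−4ac = (-1)² − 4·1·3 = -11
D < 0 ⇒ definite ⇒ every region one sign ⇒ single well

well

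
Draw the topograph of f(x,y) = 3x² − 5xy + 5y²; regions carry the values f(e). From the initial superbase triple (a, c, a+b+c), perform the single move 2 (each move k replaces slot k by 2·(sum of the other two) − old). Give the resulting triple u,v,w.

start (3,5,3) = (f(1,0),f(0,1),f(1,1))
replace slot 2: 2·(3+3) − 5 = 7 → (3,7,3)

3,7,3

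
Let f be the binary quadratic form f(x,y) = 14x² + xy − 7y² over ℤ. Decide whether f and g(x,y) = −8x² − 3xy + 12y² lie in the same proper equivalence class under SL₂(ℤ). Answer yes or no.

D₁ = 393, D₂ = 393
river cycle of f (length 16): (-7, 13, 8), (8, 19, -1), (-1, 19, 8), (8, 13, -7), (-7, 15, 6), (6, 9, -13), (-13, 17, 2), (2, 19, -4), (-4, 13, 14), (14, 15, -3), … (6 more)
river cycle of g (length 16): (-8, 13, 7), (7, 15, -6), (-6, 9, 13), (13, 17, -2), (-2, 19, 4), (4, 13, -14), (-14, 15, 3), (3, 15, -14), (-14, 13, 4), (4, 19, -2), … (6 more)
cycles differ ⇒ inequivalent

no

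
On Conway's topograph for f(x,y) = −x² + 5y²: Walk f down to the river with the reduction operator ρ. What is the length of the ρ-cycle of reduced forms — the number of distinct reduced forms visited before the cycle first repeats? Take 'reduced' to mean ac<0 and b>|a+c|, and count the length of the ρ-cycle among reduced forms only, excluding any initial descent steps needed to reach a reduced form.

D = 20, ⌊√D⌋ = 4
descent: ρ → (5,0,-1)
descent: ρ → (-1,4,1)  [lands on river]
river: ρ → (1,4,-1)
ρ-cycle length = 2 (tail of 2 descent steps not counted)

2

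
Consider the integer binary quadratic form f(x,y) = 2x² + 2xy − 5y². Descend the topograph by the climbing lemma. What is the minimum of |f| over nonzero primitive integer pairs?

descent: ρ → (-5,-2,2)
descent: ρ → (2,6,-1)  [lands on river]
river: ρ → (-1,6,2)
closes: descent 2, river 2
min |a| on river = 1

1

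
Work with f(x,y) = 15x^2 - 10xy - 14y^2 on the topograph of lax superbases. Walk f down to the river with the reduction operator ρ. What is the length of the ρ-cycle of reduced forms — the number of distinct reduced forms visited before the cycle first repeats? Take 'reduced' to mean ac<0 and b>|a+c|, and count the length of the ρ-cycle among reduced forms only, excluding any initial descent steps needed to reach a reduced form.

D = 940, ⌊√D⌋ = 30
descent: ρ → (-14,10,15)  [lands on river]
river: ρ → (15,20,-9)
river: ρ → (-9,16,19)
river: ρ → (19,22,-6)
river: ρ → (-6,26,11)
river: ρ → (11,18,-14)
ρ-cycle length = 6 (tail of 1 descent step not counted)

6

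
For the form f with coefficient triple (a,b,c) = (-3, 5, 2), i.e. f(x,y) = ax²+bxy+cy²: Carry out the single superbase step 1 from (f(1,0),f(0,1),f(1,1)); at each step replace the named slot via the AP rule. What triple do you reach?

start (-3,2,4) = (f(1,0),f(0,1),f(1,1))
replace slot 1: 2·(2+4) − (-3) = 15 → (15,2,4)

15,2,4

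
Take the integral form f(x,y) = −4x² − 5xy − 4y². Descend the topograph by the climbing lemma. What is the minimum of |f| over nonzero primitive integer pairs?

translate: b→-3 (≡5 mod 8), so (4,5,4)→(4,-3,3)
flip: (4,-3,3)→(3,3,4)
reduced (well bottom): (3,3,4) with a≤c, −a<b≤a
well minimum |f| = |-3| = 3 (negative-definite)

3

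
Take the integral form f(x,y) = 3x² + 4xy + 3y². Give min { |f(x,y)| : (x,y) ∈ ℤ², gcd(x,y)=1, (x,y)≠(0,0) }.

translate: b→-2 (≡4 mod 6), so (3,4,3)→(3,-2,2)
flip: (3,-2,2)→(2,2,3)
reduced (well bottom): (2,2,3) with a≤c, −a<b≤a
well minimum = a = 2

2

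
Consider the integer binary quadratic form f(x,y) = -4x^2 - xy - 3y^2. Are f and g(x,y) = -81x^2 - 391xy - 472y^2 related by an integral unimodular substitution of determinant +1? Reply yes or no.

D₁ = -47, D₂ = -47
f is negative-definite; reduce −f:
−f: flip: (4,1,3)→(3,-1,4)
−f: reduced (well bottom): (3,-1,4) with a≤c, −a<b≤a
flip sign back: reduced form of f is (-3,1,-4)
g is negative-definite; reduce −g:
−g: translate: b→67 (≡391 mod 162), so (81,391,472)→(81,67,14)
−g: flip: (81,67,14)→(14,-67,81)
−g: translate: b→-11 (≡-67 mod 28), so (14,-67,81)→(14,-11,3)
−g: flip: (14,-11,3)→(3,11,14)
−g: translate: b→-1 (≡11 mod 6), so (3,11,14)→(3,-1,4)
−g: reduced (well bottom): (3,-1,4) with a≤c, −a<b≤a
flip sign back: reduced form of g is (-3,1,-4)
reduced forms (-3, 1, -4) vs (-3, 1, -4) ⇒ equivalent

yes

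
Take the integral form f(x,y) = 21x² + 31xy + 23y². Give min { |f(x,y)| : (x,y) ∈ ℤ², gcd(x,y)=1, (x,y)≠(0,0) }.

translate: b→-11 (≡31 mod 42), so (21,31,23)→(21,-11,13)
flip: (21,-11,13)→(13,11,21)
reduced (well bottom): (13,11,21) with a≤c, −a<b≤a
well minimum = a = 13

13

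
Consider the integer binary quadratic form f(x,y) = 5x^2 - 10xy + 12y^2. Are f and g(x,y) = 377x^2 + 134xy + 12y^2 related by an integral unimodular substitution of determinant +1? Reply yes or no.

D₁ = -140, D₂ = -140
f: translate: b→0 (≡-10 mod 10), so (5,-10,12)→(5,0,7)
f: reduced (well bottom): (5,0,7) with a≤c, −a<b≤a
g: flip: (377,134,12)→(12,-134,377)
g: translate: b→10 (≡-134 mod 24), so (12,-134,377)→(12,10,5)
g: flip: (12,10,5)→(5,-10,12)
g: translate: b→0 (≡-10 mod 10), so (5,-10,12)→(5,0,7)
g: reduced (well bottom): (5,0,7) with a≤c, −a<b≤a
reduced forms (5, 0, 7) vs (5, 0, 7) ⇒ equivalent

yes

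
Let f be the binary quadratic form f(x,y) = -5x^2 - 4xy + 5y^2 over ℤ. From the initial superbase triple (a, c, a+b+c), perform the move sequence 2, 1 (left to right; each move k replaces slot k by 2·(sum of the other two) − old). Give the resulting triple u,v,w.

start (-5,5,-4) = (f(1,0),f(0,1),f(1,1))
replace slot 2: 2·((-5)+(-4)) − 5 = -23 → (-5,-23,-4)
replace slot 1: 2·((-23)+(-4)) − (-5) = -49 → (-49,-23,-4)

-49,-23,-4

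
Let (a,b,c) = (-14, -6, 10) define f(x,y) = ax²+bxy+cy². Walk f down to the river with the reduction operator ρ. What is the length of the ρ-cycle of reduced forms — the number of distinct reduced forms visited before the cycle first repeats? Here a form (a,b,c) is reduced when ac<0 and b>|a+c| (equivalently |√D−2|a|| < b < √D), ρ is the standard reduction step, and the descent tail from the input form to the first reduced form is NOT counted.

D = 596, ⌊√D⌋ = 24
descent: ρ → (10,6,-14)  [lands on river]
river: ρ → (-14,22,2)
river: ρ → (2,22,-14)
river: ρ → (-14,6,10)
river: ρ → (10,14,-10)
river: ρ → (-10,6,14)
river: ρ → (14,22,-2)
river: ρ → (-2,22,14)
river: ρ → (14,6,-10)
river: ρ → (-10,14,10)
ρ-cycle length = 10 (tail of 1 descent step not counted)

10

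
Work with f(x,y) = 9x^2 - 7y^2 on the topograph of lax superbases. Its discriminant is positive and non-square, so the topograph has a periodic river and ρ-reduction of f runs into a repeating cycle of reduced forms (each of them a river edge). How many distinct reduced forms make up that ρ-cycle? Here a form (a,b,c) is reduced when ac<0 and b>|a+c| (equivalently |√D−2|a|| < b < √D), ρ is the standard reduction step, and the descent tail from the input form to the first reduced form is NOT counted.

D = 252, ⌊√D⌋ = 15
descent: ρ → (-7,14,2)  [lands on river]
river: ρ → (2,14,-7)
ρ-cycle length = 2 (tail of 1 descent step not counted)

2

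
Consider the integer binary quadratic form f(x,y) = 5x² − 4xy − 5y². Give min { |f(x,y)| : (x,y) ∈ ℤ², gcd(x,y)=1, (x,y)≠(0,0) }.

descent: ρ → (-5,4,5)  [lands on river]
river: ρ → (5,6,-4)
river: ρ → (-4,10,1)
river: ρ → (1,10,-4)
river: ρ → (-4,6,5)
river: ρ → (5,4,-5)
river: ρ → (-5,6,4)
river: ρ → (4,10,-1)
river: ρ → (-1,10,4)
river: ρ → (4,6,-5)
closes: descent 1, river 10
min |a| on river = 1

1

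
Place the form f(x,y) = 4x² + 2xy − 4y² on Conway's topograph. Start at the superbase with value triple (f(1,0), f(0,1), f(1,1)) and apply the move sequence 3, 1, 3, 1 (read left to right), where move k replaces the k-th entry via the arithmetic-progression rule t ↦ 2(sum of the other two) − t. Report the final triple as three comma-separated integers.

start (4,-4,2) = (f(1,0),f(0,1),f(1,1))
replace slot 3: 2·(4+(-4)) − 2 = -2 → (4,-4,-2)
replace slot 1: 2·((-4)+(-2)) − 4 = -16 → (-16,-4,-2)
replace slot 3: 2·((-16)+(-4)) − (-2) = -38 → (-16,-4,-38)
replace slot 1: 2·((-4)+(-38)) − (-16) = -68 → (-68,-4,-38)

-68,-4,-38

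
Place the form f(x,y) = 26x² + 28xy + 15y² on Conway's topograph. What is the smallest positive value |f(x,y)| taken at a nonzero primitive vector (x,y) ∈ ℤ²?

translate: b→-24 (≡28 mod 52), so (26,28,15)→(26,-24,13)
flip: (26,-24,13)→(13,24,26)
translate: b→-2 (≡24 mod 26), so (13,24,26)→(13,-2,15)
reduced (well bottom): (13,-2,15) with a≤c, −a<b≤a
well minimum = a = 13

13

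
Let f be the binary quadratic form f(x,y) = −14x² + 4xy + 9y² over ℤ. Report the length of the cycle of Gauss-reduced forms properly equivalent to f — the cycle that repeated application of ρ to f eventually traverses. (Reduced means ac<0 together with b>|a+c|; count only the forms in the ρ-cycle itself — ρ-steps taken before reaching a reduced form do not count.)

D = 520, ⌊√D⌋ = 22
descent: ρ → (9,14,-9)  [lands on river]
river: ρ → (-9,22,1)
river: ρ → (1,22,-9)
river: ρ → (-9,14,9)
river: ρ → (9,22,-1)
river: ρ → (-1,22,9)
ρ-cycle length = 6 (tail of 1 descent step not counted)

6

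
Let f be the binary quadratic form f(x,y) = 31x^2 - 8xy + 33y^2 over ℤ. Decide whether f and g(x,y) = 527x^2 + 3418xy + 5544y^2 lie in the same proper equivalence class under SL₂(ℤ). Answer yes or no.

D₁ = -4028, D₂ = -4028
f: reduced (well bottom): (31,-8,33) with a≤c, −a<b≤a
g: translate: b→256 (≡3418 mod 1054), so (527,3418,5544)→(527,256,33)
g: flip: (527,256,33)→(33,-256,527)
g: translate: b→8 (≡-256 mod 66), so (33,-256,527)→(33,8,31)
g: flip: (33,8,31)→(31,-8,33)
g: reduced (well bottom): (31,-8,33) with a≤c, −a<b≤a
reduced forms (31, -8, 33) vs (31, -8, 33) ⇒ equivalent

yes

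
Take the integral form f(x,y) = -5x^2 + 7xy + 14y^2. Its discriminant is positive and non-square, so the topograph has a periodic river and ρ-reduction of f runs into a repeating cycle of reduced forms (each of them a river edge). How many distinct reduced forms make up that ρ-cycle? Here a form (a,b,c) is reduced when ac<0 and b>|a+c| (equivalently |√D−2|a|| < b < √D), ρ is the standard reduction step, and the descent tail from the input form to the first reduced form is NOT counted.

D = 329, ⌊√D⌋ = 18
descent: ρ → (14,-7,-5)
descent: ρ → (-5,17,2)  [lands on river]
river: ρ → (2,15,-13)
river: ρ → (-13,11,4)
river: ρ → (4,13,-10)
river: ρ → (-10,7,7)
river: ρ → (7,7,-10)
river: ρ → (-10,13,4)
river: ρ → (4,11,-13)
river: ρ → (-13,15,2)
river: ρ → (2,17,-5)
river: ρ → (-5,13,8)
river: ρ → (8,3,-10)
river: ρ → (-10,17,1)
river: ρ → (1,17,-10)
river: ρ → (-10,3,8)
river: ρ → (8,13,-5)
ρ-cycle length = 16 (tail of 2 descent steps not counted)

16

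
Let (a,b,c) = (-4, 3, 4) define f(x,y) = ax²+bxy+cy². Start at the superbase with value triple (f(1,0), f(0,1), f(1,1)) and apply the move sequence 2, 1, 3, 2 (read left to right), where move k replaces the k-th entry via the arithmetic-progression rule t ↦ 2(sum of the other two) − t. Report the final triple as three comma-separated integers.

start (-4,4,3) = (f(1,0),f(0,1),f(1,1))
replace slot 2: 2·((-4)+3) − 4 = -6 → (-4,-6,3)
replace slot 1: 2·((-6)+3) − (-4) = -2 → (-2,-6,3)
replace slot 3: 2·((-2)+(-6)) − 3 = -19 → (-2,-6,-19)
replace slot 2: 2·((-2)+(-19)) − (-6) = -36 → (-2,-36,-19)

-2,-36,-19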